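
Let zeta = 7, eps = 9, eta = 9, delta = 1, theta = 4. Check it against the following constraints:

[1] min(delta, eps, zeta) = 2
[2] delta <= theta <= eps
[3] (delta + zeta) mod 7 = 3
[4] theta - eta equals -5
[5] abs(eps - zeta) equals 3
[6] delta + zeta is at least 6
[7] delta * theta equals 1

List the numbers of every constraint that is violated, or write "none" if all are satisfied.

Constraints 1, 3, 5, 7 are violated.

[1] min(1, 9, 7) = 1, not 2  ✗
[2] values 1 <= 4 <= 9  ✓
[3] delta + zeta = 8; 8 mod 7 = 1, not 3  ✗
[4] theta - eta = 4 - 9 = -5  ✓
[5] abs(9 - 7) = 2, not 3  ✗
[6] delta + zeta = 1 + 7 = 8; 8 ≥ 6  ✓
[7] delta * theta = 1 * 4 = 4, not 1  ✗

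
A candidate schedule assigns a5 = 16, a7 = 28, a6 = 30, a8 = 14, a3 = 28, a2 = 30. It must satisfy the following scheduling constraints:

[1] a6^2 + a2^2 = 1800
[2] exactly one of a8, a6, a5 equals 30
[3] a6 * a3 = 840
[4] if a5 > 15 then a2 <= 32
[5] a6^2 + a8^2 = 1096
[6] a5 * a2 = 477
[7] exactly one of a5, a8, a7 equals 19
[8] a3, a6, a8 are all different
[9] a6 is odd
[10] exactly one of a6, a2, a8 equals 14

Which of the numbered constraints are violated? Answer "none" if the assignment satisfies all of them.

[1] a6^2 + a2^2 = 30^2 + 30^2 = 900 + 900 = 1800  ✔
[2] a8=14, a6=30, a5=16; 1 of them equals 30  ✔
[3] a6 * a3 = 30 * 28 = 840  ✔
[4] a5 = 16 > 15, so we need a2 ≤ 32; a2 = 30 ≤ 32  ✔
[5] a6^2 + a8^2 = 30^2 + 14^2 = 900 + 196 = 1096  ✔
[6] a5 * a2 = 16 * 30 = 480, not 477  ✘
[7] a5=16, a8=14, a7=28; 0 of them equal 19, not exactly one  ✘
[8] values 28, 30, 14 are pairwise distinct  ✔
[9] a6 = 30 is even  ✘
[10] a6=30, a2=30, a8=14; 1 of them equals 14  ✔

Constraints 6, 7, and 9 do not hold.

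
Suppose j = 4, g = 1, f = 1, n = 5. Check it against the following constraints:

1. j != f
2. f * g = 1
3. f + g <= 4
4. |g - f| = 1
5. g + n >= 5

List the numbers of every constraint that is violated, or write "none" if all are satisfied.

Constraint 4 does not hold.

1. j = 4, f = 1; distinct  ✓
2. f * g = 1 * 1 = 1  ✓
3. f + g = 1 + 1 = 2; 2 ≤ 4  ✓
4. |1 - 1| = 0, not 1  ✗
5. g + n = 1 + 5 = 6; 6 ≥ 5  ✓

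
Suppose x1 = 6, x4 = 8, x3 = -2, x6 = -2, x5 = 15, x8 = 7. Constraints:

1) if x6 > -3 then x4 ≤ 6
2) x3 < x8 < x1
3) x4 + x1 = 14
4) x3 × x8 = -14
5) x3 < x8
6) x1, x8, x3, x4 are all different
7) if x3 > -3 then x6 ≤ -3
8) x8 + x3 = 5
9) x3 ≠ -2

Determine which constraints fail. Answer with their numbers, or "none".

Constraints 1, 2, 7, and 9 are violated.

1) x6 = -2 > -3, so we need x4 ≤ 6; but x4 = 8 > 6  FAIL
2) values -2, 7, 6; x8 = 7 is not < x1 = 6  FAIL
3) x4 + x1 = 8 + 6 = 14  OK
4) x3 × x8 = -2 × 7 = -14  OK
5) x3 = -2, x8 = 7; -2 < 7  OK
6) values 6, 7, -2, 8 are pairwise distinct  OK
7) x3 = -2 > -3, so we need x6 ≤ -3; but x6 = -2 > -3  FAIL
8) x8 + x3 = 7 + (-2) = 5  OK
9) x3 = -2, but -2 is required to differ  FAIL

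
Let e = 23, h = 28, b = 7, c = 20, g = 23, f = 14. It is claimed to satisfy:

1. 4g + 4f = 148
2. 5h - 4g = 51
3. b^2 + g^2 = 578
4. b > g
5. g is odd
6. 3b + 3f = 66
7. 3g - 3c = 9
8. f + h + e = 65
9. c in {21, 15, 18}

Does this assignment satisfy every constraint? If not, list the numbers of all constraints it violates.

1. 4g + 4f = 4(23) + 4(14) = 148  yes
2. 5h - 4g = 5(28) - 4(23) = 48, not 51  no
3. b^2 + g^2 = 7^2 + 23^2 = 49 + 529 = 578  yes
4. b = 7, g = 23; 7 ≤ 23 (want >)  no
5. g = 23 is odd  yes
6. 3b + 3f = 3(7) + 3(14) = 63, not 66  no
7. 3g - 3c = 3(23) - 3(20) = 9  yes
8. f + h + e = 14 + 28 + 23 = 65  yes
9. c = 20 is not in {21, 15, 18}  no

The assignment fails constraints 2, 4, 6, and 9.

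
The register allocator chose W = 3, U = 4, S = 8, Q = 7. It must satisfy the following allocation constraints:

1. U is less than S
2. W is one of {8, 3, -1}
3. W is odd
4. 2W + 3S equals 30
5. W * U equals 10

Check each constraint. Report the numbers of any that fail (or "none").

The assignment fails constraint 5.

1. U = 4, S = 8; 4 < 8  ✔
2. W = 3 is in {8, 3, -1}  ✔
3. W = 3 is odd  ✔
4. 2W + 3S = 2(3) + 3(8) = 30  ✔
5. W * U = 3 * 4 = 12, not 10  ✘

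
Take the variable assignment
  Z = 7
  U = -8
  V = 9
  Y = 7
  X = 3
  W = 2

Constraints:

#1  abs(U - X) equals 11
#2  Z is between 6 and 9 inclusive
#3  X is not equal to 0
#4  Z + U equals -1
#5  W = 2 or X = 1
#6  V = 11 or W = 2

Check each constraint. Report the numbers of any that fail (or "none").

#1 abs(-8 - 3) = 11 — OK.
#2 Z = 7 lies in [6, 9] — OK.
#3 X = 3, and 3 ≠ 0 — OK.
#4 Z + U = 7 + (-8) = -1 — OK.
#5 W = 2 = 2 (first disjunct) — OK.
#6 V = 9 ≠ 11, but W = 2 = 2 (second disjunct) — OK.

No violations.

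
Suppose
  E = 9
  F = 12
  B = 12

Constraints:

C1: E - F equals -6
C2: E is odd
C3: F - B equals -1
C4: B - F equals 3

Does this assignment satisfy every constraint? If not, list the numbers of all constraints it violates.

The assignment fails constraints 1, 3, and 4.

C1: E - F = 9 - 12 = -3, not -6  ✘
C2: E = 9 is odd  ✔
C3: F - B = 12 - 12 = 0, not -1  ✘
C4: B - F = 12 - 12 = 0, not 3  ✘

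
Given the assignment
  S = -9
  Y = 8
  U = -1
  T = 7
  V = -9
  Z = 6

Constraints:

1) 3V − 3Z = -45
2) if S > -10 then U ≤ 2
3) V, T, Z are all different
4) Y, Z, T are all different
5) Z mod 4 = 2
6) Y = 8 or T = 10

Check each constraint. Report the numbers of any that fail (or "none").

1) 3V − 3Z = 3(-9) − 3(6) = -45 — OK.
2) S = -9 > -10, so we need U ≤ 2; U = -1 ≤ 2 — OK.
3) values -9, 7, 6 are pairwise distinct — OK.
4) values 8, 6, 7 are pairwise distinct — OK.
5) 6 mod 4 = 2 — OK.
6) Y = 8 = 8 (first disjunct) — OK.

None — every constraint holds.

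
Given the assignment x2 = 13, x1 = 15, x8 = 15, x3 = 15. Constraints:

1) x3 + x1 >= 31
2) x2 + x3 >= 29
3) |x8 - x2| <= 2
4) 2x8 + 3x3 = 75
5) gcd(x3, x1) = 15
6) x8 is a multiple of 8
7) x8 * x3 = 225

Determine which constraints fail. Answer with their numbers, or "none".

Constraints 1, 2, 6 do not hold.

1) x3 + x1 = 15 + 15 = 30; 30 < 31, bound 31 not met — fails.
2) x2 + x3 = 13 + 15 = 28; 28 < 29, bound 29 not met — fails.
3) |15 - 13| = 2; 2 ≤ 2 — holds.
4) 2x8 + 3x3 = 2(15) + 3(15) = 75 — holds.
5) gcd(15, 15) = 15 — holds.
6) 15 = 8*1 + 7, so 8 does not divide 15 — fails.
7) x8 * x3 = 15 * 15 = 225 — holds.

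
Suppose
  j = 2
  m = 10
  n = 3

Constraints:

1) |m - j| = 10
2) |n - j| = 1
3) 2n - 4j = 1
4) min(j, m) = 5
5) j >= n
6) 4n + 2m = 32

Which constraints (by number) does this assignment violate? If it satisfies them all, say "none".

1) |10 - 2| = 8, not 10 — violated.
2) |3 - 2| = 1 — satisfied.
3) 2n - 4j = 2(3) - 4(2) = -2, not 1 — violated.
4) min(2, 10) = 2, not 5 — violated.
5) j = 2, n = 3; 2 < 3 (want ≥) — violated.
6) 4n + 2m = 4(3) + 2(10) = 32 — satisfied.

No — constraints 1, 3, 4, and 5 are not satisfied.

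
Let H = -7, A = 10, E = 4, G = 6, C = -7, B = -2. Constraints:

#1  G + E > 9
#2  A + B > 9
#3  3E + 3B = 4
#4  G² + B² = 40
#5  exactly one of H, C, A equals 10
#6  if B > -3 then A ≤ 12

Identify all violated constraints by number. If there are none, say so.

#1 G + E = 6 + 4 = 10; 10 > 9 — holds.
#2 A + B = 10 + (-2) = 8; 8 ≤ 9, bound 9 not met — does not hold.
#3 3E + 3B = 3(4) + 3(-2) = 6, not 4 — does not hold.
#4 G² + B² = 6² + (-2)² = 36 + 4 = 40 — holds.
#5 H=-7, C=-7, A=10; 1 of them equals 10 — holds.
#6 B = -2 > -3, so we need A ≤ 12; A = 10 ≤ 12 — holds.

Constraints 2 and 3 are violated.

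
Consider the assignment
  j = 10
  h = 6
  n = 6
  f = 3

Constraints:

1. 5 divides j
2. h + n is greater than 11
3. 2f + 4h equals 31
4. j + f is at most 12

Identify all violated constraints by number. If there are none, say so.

1. 10 / 5 = 2, so 5 divides 10 — satisfied.
2. h + n = 6 + 6 = 12; 12 > 11 — satisfied.
3. 2f + 4h = 2(3) + 4(6) = 30, not 31 — violated.
4. j + f = 10 + 3 = 13; 13 > 12, bound 12 not met — violated.

Constraints 3, 4 do not hold.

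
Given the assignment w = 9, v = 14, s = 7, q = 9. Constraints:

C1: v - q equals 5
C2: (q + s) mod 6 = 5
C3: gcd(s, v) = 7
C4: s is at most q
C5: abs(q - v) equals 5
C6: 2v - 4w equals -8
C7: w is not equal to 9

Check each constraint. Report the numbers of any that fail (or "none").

C1: v - q = 14 - 9 = 5 — holds.
C2: q + s = 16; 16 mod 6 = 4, not 5 — fails.
C3: gcd(7, 14) = 7 — holds.
C4: s = 7, q = 9; 7 ≤ 9 — holds.
C5: abs(9 - 14) = 5 — holds.
C6: 2v - 4w = 2(14) - 4(9) = -8 — holds.
C7: w = 9, but 9 is required to differ — fails.

Constraints 2 and 7 do not hold.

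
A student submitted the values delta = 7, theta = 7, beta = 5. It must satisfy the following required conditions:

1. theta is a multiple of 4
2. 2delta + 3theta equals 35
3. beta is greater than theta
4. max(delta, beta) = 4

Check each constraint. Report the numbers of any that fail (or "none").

No — constraints 1, 3, and 4 are not satisfied.

1. 7 = 4*1 + 3, so 4 does not divide 7 — does not hold.
2. 2delta + 3theta = 2(7) + 3(7) = 35 — holds.
3. beta = 5, theta = 7; 5 ≤ 7 (want >) — does not hold.
4. max(7, 5) = 7, not 4 — does not hold.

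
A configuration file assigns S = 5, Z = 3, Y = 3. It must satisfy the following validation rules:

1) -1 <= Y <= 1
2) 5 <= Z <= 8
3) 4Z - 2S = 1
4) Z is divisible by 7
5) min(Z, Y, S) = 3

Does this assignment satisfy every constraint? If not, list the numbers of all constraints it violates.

1) Y = 3 is outside [-1, 1]  FAIL
2) Z = 3 is outside [5, 8]  FAIL
3) 4Z - 2S = 4(3) - 2(5) = 2, not 1  FAIL
4) 3 = 7*0 + 3, so 7 does not divide 3  FAIL
5) min(3, 3, 5) = 3  OK

Constraints 1, 2, 3, 4 are violated.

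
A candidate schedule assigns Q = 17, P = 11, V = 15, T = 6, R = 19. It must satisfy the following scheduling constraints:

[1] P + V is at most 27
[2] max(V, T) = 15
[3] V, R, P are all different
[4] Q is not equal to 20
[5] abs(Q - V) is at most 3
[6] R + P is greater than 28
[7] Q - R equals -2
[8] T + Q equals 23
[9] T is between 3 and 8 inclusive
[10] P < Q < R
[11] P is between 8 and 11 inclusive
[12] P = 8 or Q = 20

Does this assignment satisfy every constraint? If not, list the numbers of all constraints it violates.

Constraint 12 is violated.

[1] P + V = 11 + 15 = 26; 26 ≤ 27 — OK.
[2] max(15, 6) = 15 — OK.
[3] values 15, 19, 11 are pairwise distinct — OK.
[4] Q = 17, and 17 ≠ 20 — OK.
[5] abs(17 - 15) = 2; 2 ≤ 3 — OK.
[6] R + P = 19 + 11 = 30; 30 > 28 — OK.
[7] Q - R = 17 - 19 = -2 — OK.
[8] T + Q = 6 + 17 = 23 — OK.
[9] T = 6 lies in [3, 8] — OK.
[10] values 11 < 17 < 19 — OK.
[11] P = 11 lies in [8, 11] — OK.
[12] P = 11 ≠ 8 and Q = 17 ≠ 20; both disjuncts false — violated.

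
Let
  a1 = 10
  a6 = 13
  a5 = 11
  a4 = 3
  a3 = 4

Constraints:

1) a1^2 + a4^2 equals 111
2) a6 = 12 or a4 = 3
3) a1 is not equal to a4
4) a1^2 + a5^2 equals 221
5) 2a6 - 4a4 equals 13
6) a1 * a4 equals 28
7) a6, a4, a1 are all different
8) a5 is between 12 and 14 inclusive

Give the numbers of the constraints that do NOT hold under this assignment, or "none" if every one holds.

Violated: 1, 5, 6, 8.

1) a1^2 + a4^2 = 10^2 + 3^2 = 100 + 9 = 109, not 111 — violated.
2) a6 = 13 ≠ 12, but a4 = 3 = 3 (second disjunct) — OK.
3) a1 = 10, a4 = 3; distinct — OK.
4) a1^2 + a5^2 = 10^2 + 11^2 = 100 + 121 = 221 — OK.
5) 2a6 - 4a4 = 2(13) - 4(3) = 14, not 13 — violated.
6) a1 * a4 = 10 * 3 = 30, not 28 — violated.
7) values 13, 3, 10 are pairwise distinct — OK.
8) a5 = 11 is outside [12, 14] — violated.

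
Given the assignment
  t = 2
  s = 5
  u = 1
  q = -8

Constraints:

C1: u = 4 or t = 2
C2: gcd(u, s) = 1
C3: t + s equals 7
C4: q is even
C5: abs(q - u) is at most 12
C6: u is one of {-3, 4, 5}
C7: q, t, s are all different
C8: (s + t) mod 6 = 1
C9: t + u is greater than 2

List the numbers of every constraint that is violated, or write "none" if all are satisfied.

C1: u = 1 ≠ 4, but t = 2 = 2 (second disjunct)  ✔
C2: gcd(1, 5) = 1  ✔
C3: t + s = 2 + 5 = 7  ✔
C4: q = -8 is even  ✔
C5: abs(-8 - 1) = 9; 9 ≤ 12  ✔
C6: u = 1 is not in {-3, 4, 5}  ✘
C7: values -8, 2, 5 are pairwise distinct  ✔
C8: s + t = 7; 7 mod 6 = 1  ✔
C9: t + u = 2 + 1 = 3; 3 > 2  ✔

Violated: 6.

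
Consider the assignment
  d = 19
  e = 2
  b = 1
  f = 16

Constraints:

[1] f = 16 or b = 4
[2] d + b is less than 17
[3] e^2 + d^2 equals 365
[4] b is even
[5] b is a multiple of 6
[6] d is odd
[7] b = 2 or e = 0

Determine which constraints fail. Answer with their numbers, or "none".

Constraints 2, 4, 5, 7 do not hold.

[1] f = 16 = 16 (first disjunct) — holds.
[2] d + b = 19 + 1 = 20; 20 ≥ 17, bound 17 not met — fails.
[3] e^2 + d^2 = 2^2 + 19^2 = 4 + 361 = 365 — holds.
[4] b = 1 is odd — fails.
[5] 1 = 6*0 + 1, so 6 does not divide 1 — fails.
[6] d = 19 is odd — holds.
[7] b = 1 ≠ 2 and e = 2 ≠ 0; both disjuncts false — fails.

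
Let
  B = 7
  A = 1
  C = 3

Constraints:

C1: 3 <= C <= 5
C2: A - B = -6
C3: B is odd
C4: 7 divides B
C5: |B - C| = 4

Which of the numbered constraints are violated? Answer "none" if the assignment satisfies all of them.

C1: C = 3 lies in [3, 5]  OK
C2: A - B = 1 - 7 = -6  OK
C3: B = 7 is odd  OK
C4: 7 / 7 = 1, so 7 divides 7  OK
C5: |7 - 3| = 4  OK

No violations.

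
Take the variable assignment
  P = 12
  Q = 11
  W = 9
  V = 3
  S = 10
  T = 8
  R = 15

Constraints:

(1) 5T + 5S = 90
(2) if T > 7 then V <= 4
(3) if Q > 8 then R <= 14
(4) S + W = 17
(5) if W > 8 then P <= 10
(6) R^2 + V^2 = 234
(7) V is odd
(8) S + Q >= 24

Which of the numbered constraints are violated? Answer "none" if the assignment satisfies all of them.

Violated: 3, 4, 5, 8.

(1) 5T + 5S = 5(8) + 5(10) = 90  true
(2) T = 8 > 7, so we need V ≤ 4; V = 3 ≤ 4  true
(3) Q = 11 > 8, so we need R ≤ 14; but R = 15 > 14  false
(4) S + W = 10 + 9 = 19, not 17  false
(5) W = 9 > 8, so we need P ≤ 10; but P = 12 > 10  false
(6) R^2 + V^2 = 15^2 + 3^2 = 225 + 9 = 234  true
(7) V = 3 is odd  true
(8) S + Q = 10 + 11 = 21; 21 < 24, bound 24 not met  false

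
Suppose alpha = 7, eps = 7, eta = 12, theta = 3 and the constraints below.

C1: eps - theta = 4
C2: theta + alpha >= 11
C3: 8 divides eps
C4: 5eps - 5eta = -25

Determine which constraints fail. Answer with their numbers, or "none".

No — constraints 2 and 3 are not satisfied.

C1: eps - theta = 7 - 3 = 4  ✔
C2: theta + alpha = 3 + 7 = 10; 10 < 11, bound 11 not met  ✘
C3: 7 = 8*0 + 7, so 8 does not divide 7  ✘
C4: 5eps - 5eta = 5(7) - 5(12) = -25  ✔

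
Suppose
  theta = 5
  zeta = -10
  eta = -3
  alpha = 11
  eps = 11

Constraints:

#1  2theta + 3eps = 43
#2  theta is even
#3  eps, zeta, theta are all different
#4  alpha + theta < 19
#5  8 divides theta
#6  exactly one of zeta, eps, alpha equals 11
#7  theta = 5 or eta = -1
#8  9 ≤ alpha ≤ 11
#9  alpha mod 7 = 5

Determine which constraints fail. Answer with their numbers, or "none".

No — constraints 2, 5, 6, 9 are not satisfied.

#1 2theta + 3eps = 2(5) + 3(11) = 43  ✔
#2 theta = 5 is odd  ✘
#3 values 11, -10, 5 are pairwise distinct  ✔
#4 alpha + theta = 11 + 5 = 16; 16 < 19  ✔
#5 5 = 8×0 + 5, so 8 does not divide 5  ✘
#6 zeta=-10, eps=11, alpha=11; 2 of them equal 11, not exactly one  ✘
#7 theta = 5 = 5 (first disjunct)  ✔
#8 alpha = 11 lies in [9, 11]  ✔
#9 11 mod 7 = 4, not 5  ✘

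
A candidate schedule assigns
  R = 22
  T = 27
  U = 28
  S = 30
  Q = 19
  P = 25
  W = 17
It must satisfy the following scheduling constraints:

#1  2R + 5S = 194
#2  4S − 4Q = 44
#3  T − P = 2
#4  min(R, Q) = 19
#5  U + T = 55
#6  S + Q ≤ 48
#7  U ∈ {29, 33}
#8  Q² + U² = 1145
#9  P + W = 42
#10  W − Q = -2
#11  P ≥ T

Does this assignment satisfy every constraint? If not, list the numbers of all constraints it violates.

#1 2R + 5S = 2(22) + 5(30) = 194 — holds.
#2 4S − 4Q = 4(30) − 4(19) = 44 — holds.
#3 T − P = 27 − 25 = 2 — holds.
#4 min(22, 19) = 19 — holds.
#5 U + T = 28 + 27 = 55 — holds.
#6 S + Q = 30 + 19 = 49; 49 > 48, bound 48 not met — fails.
#7 U = 28 is not in {29, 33} — fails.
#8 Q² + U² = 19² + 28² = 361 + 784 = 1145 — holds.
#9 P + W = 25 + 17 = 42 — holds.
#10 W − Q = 17 − 19 = -2 — holds.
#11 P = 25, T = 27; 25 < 27 (want ≥) — fails.

Violated: 6, 7, 11.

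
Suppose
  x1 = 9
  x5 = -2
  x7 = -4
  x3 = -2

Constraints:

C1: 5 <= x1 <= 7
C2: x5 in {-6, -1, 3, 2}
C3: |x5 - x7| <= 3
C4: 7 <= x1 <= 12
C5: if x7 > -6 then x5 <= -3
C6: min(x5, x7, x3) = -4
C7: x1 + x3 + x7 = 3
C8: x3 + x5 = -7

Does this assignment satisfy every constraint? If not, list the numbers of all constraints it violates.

C1: x1 = 9 is outside [5, 7] — violated.
C2: x5 = -2 is not in {-6, -1, 3, 2} — violated.
C3: |-2 - (-4)| = 2; 2 ≤ 3 — OK.
C4: x1 = 9 lies in [7, 12] — OK.
C5: x7 = -4 > -6, so we need x5 ≤ -3; but x5 = -2 > -3 — violated.
C6: min(-2, -4, -2) = -4 — OK.
C7: x1 + x3 + x7 = 9 + (-2) + (-4) = 3 — OK.
C8: x3 + x5 = -2 + (-2) = -4, not -7 — violated.

Constraints 1, 2, 5, and 8 do not hold.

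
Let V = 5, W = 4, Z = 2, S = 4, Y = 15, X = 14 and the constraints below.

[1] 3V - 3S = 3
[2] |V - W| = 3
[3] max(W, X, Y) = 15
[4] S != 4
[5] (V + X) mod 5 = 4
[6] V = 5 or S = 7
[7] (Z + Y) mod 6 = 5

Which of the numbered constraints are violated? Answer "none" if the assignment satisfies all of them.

[1] 3V - 3S = 3(5) - 3(4) = 3 — OK.
[2] |5 - 4| = 1, not 3 — violated.
[3] max(4, 14, 15) = 15 — OK.
[4] S = 4, but 4 is required to differ — violated.
[5] V + X = 19; 19 mod 5 = 4 — OK.
[6] V = 5 = 5 (first disjunct) — OK.
[7] Z + Y = 17; 17 mod 6 = 5 — OK.

No — constraints 2, 4 are not satisfied.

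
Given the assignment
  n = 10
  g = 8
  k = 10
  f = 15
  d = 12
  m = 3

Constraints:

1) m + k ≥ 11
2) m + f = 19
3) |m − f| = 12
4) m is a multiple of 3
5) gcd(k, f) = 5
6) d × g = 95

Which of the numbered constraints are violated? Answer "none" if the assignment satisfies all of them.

1) m + k = 3 + 10 = 13; 13 ≥ 11 — satisfied.
2) m + f = 3 + 15 = 18, not 19 — violated.
3) |3 − 15| = 12 — satisfied.
4) 3 / 3 = 1, so 3 divides 3 — satisfied.
5) gcd(10, 15) = 5 — satisfied.
6) d × g = 12 × 8 = 96, not 95 — violated.

Violated: 2, 6.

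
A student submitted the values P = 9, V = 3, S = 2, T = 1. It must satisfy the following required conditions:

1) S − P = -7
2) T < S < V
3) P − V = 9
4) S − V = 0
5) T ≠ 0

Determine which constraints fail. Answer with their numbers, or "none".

1) S − P = 2 − 9 = -7  holds
2) values 1 < 2 < 3  holds
3) P − V = 9 − 3 = 6, not 9  fails
4) S − V = 2 − 3 = -1, not 0  fails
5) T = 1, and 1 ≠ 0  holds

Violated: 3 and 4.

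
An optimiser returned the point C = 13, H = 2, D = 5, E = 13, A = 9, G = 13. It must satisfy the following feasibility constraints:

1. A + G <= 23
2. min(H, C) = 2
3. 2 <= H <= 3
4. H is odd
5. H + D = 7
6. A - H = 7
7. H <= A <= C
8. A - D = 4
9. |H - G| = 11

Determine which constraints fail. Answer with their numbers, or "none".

No — constraint 4 is not satisfied.

1. A + G = 9 + 13 = 22; 22 ≤ 23 — holds.
2. min(2, 13) = 2 — holds.
3. H = 2 lies in [2, 3] — holds.
4. H = 2 is even — does not hold.
5. H + D = 2 + 5 = 7 — holds.
6. A - H = 9 - 2 = 7 — holds.
7. values 2 <= 9 <= 13 — holds.
8. A - D = 9 - 5 = 4 — holds.
9. |2 - 13| = 11 — holds.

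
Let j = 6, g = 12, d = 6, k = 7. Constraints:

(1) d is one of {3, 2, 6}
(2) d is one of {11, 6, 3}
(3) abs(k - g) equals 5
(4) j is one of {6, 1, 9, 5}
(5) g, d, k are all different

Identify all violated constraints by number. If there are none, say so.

(1) d = 6 is in {3, 2, 6}  OK
(2) d = 6 is in {11, 6, 3}  OK
(3) abs(7 - 12) = 5  OK
(4) j = 6 is in {6, 1, 9, 5}  OK
(5) values 12, 6, 7 are pairwise distinct  OK

No violations.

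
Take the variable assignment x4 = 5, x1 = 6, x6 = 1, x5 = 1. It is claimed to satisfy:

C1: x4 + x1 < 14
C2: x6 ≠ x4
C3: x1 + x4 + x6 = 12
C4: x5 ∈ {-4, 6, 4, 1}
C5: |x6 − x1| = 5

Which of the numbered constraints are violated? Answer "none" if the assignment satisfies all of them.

All constraints are satisfied.

C1: x4 + x1 = 5 + 6 = 11; 11 < 14  true
C2: x6 = 1, x4 = 5; distinct  true
C3: x1 + x4 + x6 = 6 + 5 + 1 = 12  true
C4: x5 = 1 is in {-4, 6, 4, 1}  true
C5: |1 − 6| = 5  true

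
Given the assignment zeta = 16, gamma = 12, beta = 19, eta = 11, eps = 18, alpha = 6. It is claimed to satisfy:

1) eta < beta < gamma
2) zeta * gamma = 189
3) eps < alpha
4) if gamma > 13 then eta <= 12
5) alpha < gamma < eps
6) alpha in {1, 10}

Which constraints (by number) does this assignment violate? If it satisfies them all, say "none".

Constraints 1, 2, 3, and 6 are violated.

1) values 11, 19, 12; beta = 19 is not < gamma = 12  no
2) zeta * gamma = 16 * 12 = 192, not 189  no
3) eps = 18, alpha = 6; 18 ≥ 6 (want <)  no
4) gamma = 12, not > 13; antecedent false, conditional vacuously true  yes
5) values 6 < 12 < 18  yes
6) alpha = 6 is not in {1, 10}  no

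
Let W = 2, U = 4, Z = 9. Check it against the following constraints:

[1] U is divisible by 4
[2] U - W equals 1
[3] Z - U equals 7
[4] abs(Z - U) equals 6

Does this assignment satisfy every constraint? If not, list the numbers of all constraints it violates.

Violated: 2, 3, and 4.

[1] 4 / 4 = 1, so 4 divides 4 — satisfied.
[2] U - W = 4 - 2 = 2, not 1 — violated.
[3] Z - U = 9 - 4 = 5, not 7 — violated.
[4] abs(9 - 4) = 5, not 6 — violated.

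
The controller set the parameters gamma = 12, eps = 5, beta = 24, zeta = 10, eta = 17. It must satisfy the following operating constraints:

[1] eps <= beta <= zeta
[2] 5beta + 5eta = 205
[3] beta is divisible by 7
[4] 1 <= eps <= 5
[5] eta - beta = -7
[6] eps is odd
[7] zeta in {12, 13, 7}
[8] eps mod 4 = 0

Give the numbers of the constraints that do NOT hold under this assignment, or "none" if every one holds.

The assignment fails constraints 1, 3, 7, and 8.

[1] values 5, 24, 10; beta = 24 is not <= zeta = 10  fails
[2] 5beta + 5eta = 5(24) + 5(17) = 205  holds
[3] 24 = 7*3 + 3, so 7 does not divide 24  fails
[4] eps = 5 lies in [1, 5]  holds
[5] eta - beta = 17 - 24 = -7  holds
[6] eps = 5 is odd  holds
[7] zeta = 10 is not in {12, 13, 7}  fails
[8] 5 mod 4 = 1, not 0  fails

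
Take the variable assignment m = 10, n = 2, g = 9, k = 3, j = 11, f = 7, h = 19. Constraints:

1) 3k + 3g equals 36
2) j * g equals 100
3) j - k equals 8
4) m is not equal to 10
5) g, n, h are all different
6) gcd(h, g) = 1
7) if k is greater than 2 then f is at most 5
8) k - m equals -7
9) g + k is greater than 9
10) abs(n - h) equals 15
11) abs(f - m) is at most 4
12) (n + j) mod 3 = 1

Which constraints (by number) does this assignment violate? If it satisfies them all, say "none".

1) 3k + 3g = 3(3) + 3(9) = 36  ✓
2) j * g = 11 * 9 = 99, not 100  ✗
3) j - k = 11 - 3 = 8  ✓
4) m = 10, but 10 is required to differ  ✗
5) values 9, 2, 19 are pairwise distinct  ✓
6) gcd(19, 9) = 1  ✓
7) k = 3 > 2, so we need f ≤ 5; but f = 7 > 5  ✗
8) k - m = 3 - 10 = -7  ✓
9) g + k = 9 + 3 = 12; 12 > 9  ✓
10) abs(2 - 19) = 17, not 15  ✗
11) abs(7 - 10) = 3; 3 ≤ 4  ✓
12) n + j = 13; 13 mod 3 = 1  ✓

No — constraints 2, 4, 7, and 10 are not satisfied.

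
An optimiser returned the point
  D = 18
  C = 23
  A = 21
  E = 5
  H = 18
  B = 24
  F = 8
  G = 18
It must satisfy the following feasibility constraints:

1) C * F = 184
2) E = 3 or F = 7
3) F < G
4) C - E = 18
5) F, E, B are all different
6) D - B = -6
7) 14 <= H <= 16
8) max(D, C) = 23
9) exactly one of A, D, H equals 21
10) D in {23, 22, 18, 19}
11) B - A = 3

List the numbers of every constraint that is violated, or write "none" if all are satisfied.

The assignment fails constraints 2 and 7.

1) C * F = 23 * 8 = 184 — OK.
2) E = 5 ≠ 3 and F = 8 ≠ 7; both disjuncts false — violated.
3) F = 8, G = 18; 8 < 18 — OK.
4) C - E = 23 - 5 = 18 — OK.
5) values 8, 5, 24 are pairwise distinct — OK.
6) D - B = 18 - 24 = -6 — OK.
7) H = 18 is outside [14, 16] — violated.
8) max(18, 23) = 23 — OK.
9) A=21, D=18, H=18; 1 of them equals 21 — OK.
10) D = 18 is in {23, 22, 18, 19} — OK.
11) B - A = 24 - 21 = 3 — OK.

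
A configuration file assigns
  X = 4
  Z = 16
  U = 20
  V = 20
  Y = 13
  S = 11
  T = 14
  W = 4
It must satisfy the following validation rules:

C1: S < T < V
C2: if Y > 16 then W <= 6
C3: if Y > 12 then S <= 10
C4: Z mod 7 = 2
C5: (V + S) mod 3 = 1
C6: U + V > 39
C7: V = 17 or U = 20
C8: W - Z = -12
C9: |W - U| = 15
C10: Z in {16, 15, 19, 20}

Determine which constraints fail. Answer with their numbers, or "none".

Constraints 3, 9 are violated.

C1: values 11 < 14 < 20  true
C2: Y = 13, not > 16; antecedent false, conditional vacuously true  true
C3: Y = 13 > 12, so we need S ≤ 10; but S = 11 > 10  false
C4: 16 mod 7 = 2  true
C5: V + S = 31; 31 mod 3 = 1  true
C6: U + V = 20 + 20 = 40; 40 > 39  true
C7: V = 20 ≠ 17, but U = 20 = 20 (second disjunct)  true
C8: W - Z = 4 - 16 = -12  true
C9: |4 - 20| = 16, not 15  false
C10: Z = 16 is in {16, 15, 19, 20}  true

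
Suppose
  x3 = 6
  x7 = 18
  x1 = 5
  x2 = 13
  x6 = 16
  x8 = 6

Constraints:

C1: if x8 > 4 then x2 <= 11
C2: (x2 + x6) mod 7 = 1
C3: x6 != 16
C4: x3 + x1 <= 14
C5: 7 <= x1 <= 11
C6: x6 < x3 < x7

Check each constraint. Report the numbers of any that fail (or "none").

The assignment fails constraints 1, 3, 5, and 6.

C1: x8 = 6 > 4, so we need x2 ≤ 11; but x2 = 13 > 11 — violated.
C2: x2 + x6 = 29; 29 mod 7 = 1 — OK.
C3: x6 = 16, but 16 is required to differ — violated.
C4: x3 + x1 = 6 + 5 = 11; 11 ≤ 14 — OK.
C5: x1 = 5 is outside [7, 11] — violated.
C6: values 16, 6, 18; x6 = 16 is not < x3 = 6 — violated.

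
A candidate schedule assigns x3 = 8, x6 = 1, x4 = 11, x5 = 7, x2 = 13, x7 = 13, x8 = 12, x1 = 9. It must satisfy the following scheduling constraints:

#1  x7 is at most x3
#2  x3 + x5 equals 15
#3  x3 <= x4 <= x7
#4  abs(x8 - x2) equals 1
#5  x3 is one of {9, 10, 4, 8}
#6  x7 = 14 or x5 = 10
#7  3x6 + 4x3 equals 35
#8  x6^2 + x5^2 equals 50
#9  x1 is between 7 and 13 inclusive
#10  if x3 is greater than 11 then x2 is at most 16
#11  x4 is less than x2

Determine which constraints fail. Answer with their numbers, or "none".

#1 x7 = 13, x3 = 8; 13 > 8 (want ≤) — fails.
#2 x3 + x5 = 8 + 7 = 15 — holds.
#3 values 8 <= 11 <= 13 — holds.
#4 abs(12 - 13) = 1 — holds.
#5 x3 = 8 is in {9, 10, 4, 8} — holds.
#6 x7 = 13 ≠ 14 and x5 = 7 ≠ 10; both disjuncts false — fails.
#7 3x6 + 4x3 = 3(1) + 4(8) = 35 — holds.
#8 x6^2 + x5^2 = 1^2 + 7^2 = 1 + 49 = 50 — holds.
#9 x1 = 9 lies in [7, 13] — holds.
#10 x3 = 8, not > 11; antecedent false, conditional vacuously true — holds.
#11 x4 = 11, x2 = 13; 11 < 13 — holds.

Violated: 1 and 6.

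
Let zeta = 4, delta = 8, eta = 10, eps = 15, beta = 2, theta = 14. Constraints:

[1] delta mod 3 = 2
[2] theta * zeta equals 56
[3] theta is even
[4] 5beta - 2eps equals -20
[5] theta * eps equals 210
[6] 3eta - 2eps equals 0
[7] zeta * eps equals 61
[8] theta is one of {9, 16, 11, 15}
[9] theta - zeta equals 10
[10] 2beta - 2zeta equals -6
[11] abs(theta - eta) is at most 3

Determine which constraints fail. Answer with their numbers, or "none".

No — constraints 7, 8, 10, and 11 are not satisfied.

[1] 8 mod 3 = 2 — holds.
[2] theta * zeta = 14 * 4 = 56 — holds.
[3] theta = 14 is even — holds.
[4] 5beta - 2eps = 5(2) - 2(15) = -20 — holds.
[5] theta * eps = 14 * 15 = 210 — holds.
[6] 3eta - 2eps = 3(10) - 2(15) = 0 — holds.
[7] zeta * eps = 4 * 15 = 60, not 61 — fails.
[8] theta = 14 is not in {9, 16, 11, 15} — fails.
[9] theta - zeta = 14 - 4 = 10 — holds.
[10] 2beta - 2zeta = 2(2) - 2(4) = -4, not -6 — fails.
[11] abs(14 - 10) = 4; 4 > 3, exceeds bound 3 — fails.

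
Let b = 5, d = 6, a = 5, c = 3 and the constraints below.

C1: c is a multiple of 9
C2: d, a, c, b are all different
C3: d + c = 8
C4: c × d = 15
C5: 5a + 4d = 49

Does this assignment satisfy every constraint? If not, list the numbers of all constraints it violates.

C1: 3 = 9×0 + 3, so 9 does not divide 3 — does not hold.
C2: a = b = 5, not all different — does not hold.
C3: d + c = 6 + 3 = 9, not 8 — does not hold.
C4: c × d = 3 × 6 = 18, not 15 — does not hold.
C5: 5a + 4d = 5(5) + 4(6) = 49 — holds.

The assignment fails constraints 1, 2, 3, and 4.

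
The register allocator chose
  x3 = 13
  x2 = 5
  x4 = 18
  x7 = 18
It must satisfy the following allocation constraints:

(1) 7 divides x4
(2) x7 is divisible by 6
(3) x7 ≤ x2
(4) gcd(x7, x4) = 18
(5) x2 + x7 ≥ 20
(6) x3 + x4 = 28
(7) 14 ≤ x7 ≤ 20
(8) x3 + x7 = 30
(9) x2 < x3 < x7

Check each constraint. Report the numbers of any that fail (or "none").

Constraints 1, 3, 6, 8 do not hold.

(1) 18 = 7×2 + 4, so 7 does not divide 18  ✘
(2) 18 / 6 = 3, so 6 divides 18  ✔
(3) x7 = 18, x2 = 5; 18 > 5 (want ≤)  ✘
(4) gcd(18, 18) = 18  ✔
(5) x2 + x7 = 5 + 18 = 23; 23 ≥ 20  ✔
(6) x3 + x4 = 13 + 18 = 31, not 28  ✘
(7) x7 = 18 lies in [14, 20]  ✔
(8) x3 + x7 = 13 + 18 = 31, not 30  ✘
(9) values 5 < 13 < 18  ✔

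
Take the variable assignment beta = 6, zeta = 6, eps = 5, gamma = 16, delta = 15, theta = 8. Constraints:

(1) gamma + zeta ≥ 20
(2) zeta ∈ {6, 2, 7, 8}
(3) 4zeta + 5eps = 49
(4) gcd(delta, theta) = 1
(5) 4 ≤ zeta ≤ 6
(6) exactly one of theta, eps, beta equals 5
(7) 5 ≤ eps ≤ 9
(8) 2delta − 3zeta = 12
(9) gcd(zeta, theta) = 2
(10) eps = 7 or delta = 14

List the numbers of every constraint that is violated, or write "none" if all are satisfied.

(1) gamma + zeta = 16 + 6 = 22; 22 ≥ 20 — holds.
(2) zeta = 6 is in {6, 2, 7, 8} — holds.
(3) 4zeta + 5eps = 4(6) + 5(5) = 49 — holds.
(4) gcd(15, 8) = 1 — holds.
(5) zeta = 6 lies in [4, 6] — holds.
(6) theta=8, eps=5, beta=6; 1 of them equals 5 — holds.
(7) eps = 5 lies in [5, 9] — holds.
(8) 2delta − 3zeta = 2(15) − 3(6) = 12 — holds.
(9) gcd(6, 8) = 2 — holds.
(10) eps = 5 ≠ 7 and delta = 15 ≠ 14; both disjuncts false — does not hold.

The assignment fails constraint 10.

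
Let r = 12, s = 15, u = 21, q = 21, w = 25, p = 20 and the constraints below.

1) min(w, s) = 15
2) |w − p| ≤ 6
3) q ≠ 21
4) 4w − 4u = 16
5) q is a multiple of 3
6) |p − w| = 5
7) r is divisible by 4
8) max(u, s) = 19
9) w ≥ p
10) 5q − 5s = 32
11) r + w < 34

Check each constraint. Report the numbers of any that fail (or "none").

Violated: 3, 8, 10, and 11.

1) min(25, 15) = 15  true
2) |25 − 20| = 5; 5 ≤ 6  true
3) q = 21, but 21 is required to differ  false
4) 4w − 4u = 4(25) − 4(21) = 16  true
5) 21 / 3 = 7, so 3 divides 21  true
6) |20 − 25| = 5  true
7) 12 / 4 = 3, so 4 divides 12  true
8) max(21, 15) = 21, not 19  false
9) w = 25, p = 20; 25 ≥ 20  true
10) 5q − 5s = 5(21) − 5(15) = 30, not 32  false
11) r + w = 12 + 25 = 37; 37 ≥ 34, bound 34 not met  false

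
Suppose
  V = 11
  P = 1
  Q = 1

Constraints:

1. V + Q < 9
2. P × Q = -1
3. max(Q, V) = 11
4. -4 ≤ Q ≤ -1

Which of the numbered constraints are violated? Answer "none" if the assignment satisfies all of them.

1. V + Q = 11 + 1 = 12; 12 ≥ 9, bound 9 not met  FAIL
2. P × Q = 1 × 1 = 1, not -1  FAIL
3. max(1, 11) = 11  OK
4. Q = 1 is outside [-4, -1]  FAIL

Constraints 1, 2, 4 do not hold.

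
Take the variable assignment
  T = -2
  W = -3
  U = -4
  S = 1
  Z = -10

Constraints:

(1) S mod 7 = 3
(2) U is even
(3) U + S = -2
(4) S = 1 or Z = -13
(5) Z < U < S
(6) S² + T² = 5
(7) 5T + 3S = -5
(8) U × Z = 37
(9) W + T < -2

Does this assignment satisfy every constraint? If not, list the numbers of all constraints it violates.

(1) 1 mod 7 = 1, not 3 — violated.
(2) U = -4 is even — OK.
(3) U + S = -4 + 1 = -3, not -2 — violated.
(4) S = 1 = 1 (first disjunct) — OK.
(5) values -10 < -4 < 1 — OK.
(6) S² + T² = 1² + (-2)² = 1 + 4 = 5 — OK.
(7) 5T + 3S = 5(-2) + 3(1) = -7, not -5 — violated.
(8) U × Z = -4 × (-10) = 40, not 37 — violated.
(9) W + T = -3 + (-2) = -5; -5 < -2 — OK.

No — constraints 1, 3, 7, and 8 are not satisfied.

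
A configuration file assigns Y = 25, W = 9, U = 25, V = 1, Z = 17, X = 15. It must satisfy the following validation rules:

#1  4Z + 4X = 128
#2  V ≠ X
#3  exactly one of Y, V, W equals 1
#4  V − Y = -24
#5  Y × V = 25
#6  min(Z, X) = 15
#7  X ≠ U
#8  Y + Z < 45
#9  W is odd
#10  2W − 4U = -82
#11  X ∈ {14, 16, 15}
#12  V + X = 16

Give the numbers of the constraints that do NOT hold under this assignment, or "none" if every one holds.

#1 4Z + 4X = 4(17) + 4(15) = 128 — satisfied.
#2 V = 1, X = 15; distinct — satisfied.
#3 Y=25, V=1, W=9; 1 of them equals 1 — satisfied.
#4 V − Y = 1 − 25 = -24 — satisfied.
#5 Y × V = 25 × 1 = 25 — satisfied.
#6 min(17, 15) = 15 — satisfied.
#7 X = 15, U = 25; distinct — satisfied.
#8 Y + Z = 25 + 17 = 42; 42 < 45 — satisfied.
#9 W = 9 is odd — satisfied.
#10 2W − 4U = 2(9) − 4(25) = -82 — satisfied.
#11 X = 15 is in {14, 16, 15} — satisfied.
#12 V + X = 1 + 15 = 16 — satisfied.

No violations.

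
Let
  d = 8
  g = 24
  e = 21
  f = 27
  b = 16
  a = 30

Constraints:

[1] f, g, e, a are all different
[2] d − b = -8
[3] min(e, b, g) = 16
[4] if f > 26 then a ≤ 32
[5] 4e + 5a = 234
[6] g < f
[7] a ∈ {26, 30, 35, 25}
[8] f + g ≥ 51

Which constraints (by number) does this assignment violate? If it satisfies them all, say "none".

[1] values 27, 24, 21, 30 are pairwise distinct  ✔
[2] d − b = 8 − 16 = -8  ✔
[3] min(21, 16, 24) = 16  ✔
[4] f = 27 > 26, so we need a ≤ 32; a = 30 ≤ 32  ✔
[5] 4e + 5a = 4(21) + 5(30) = 234  ✔
[6] g = 24, f = 27; 24 < 27  ✔
[7] a = 30 is in {26, 30, 35, 25}  ✔
[8] f + g = 27 + 24 = 51; 51 ≥ 51  ✔

All constraints are satisfied.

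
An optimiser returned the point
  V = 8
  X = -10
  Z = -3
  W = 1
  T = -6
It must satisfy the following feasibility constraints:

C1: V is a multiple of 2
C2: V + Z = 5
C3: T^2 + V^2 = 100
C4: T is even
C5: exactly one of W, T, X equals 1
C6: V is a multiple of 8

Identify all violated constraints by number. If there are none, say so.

No violations.

C1: 8 / 2 = 4, so 2 divides 8 — holds.
C2: V + Z = 8 + (-3) = 5 — holds.
C3: T^2 + V^2 = (-6)^2 + 8^2 = 36 + 64 = 100 — holds.
C4: T = -6 is even — holds.
C5: W=1, T=-6, X=-10; 1 of them equals 1 — holds.
C6: 8 / 8 = 1, so 8 divides 8 — holds.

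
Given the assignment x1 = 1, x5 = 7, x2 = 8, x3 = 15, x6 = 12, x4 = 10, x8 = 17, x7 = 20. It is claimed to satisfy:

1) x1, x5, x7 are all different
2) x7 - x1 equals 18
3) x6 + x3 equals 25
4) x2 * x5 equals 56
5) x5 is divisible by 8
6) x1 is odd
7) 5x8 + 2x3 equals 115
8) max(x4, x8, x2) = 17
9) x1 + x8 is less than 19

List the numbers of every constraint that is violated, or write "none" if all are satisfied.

1) values 1, 7, 20 are pairwise distinct — satisfied.
2) x7 - x1 = 20 - 1 = 19, not 18 — violated.
3) x6 + x3 = 12 + 15 = 27, not 25 — violated.
4) x2 * x5 = 8 * 7 = 56 — satisfied.
5) 7 = 8*0 + 7, so 8 does not divide 7 — violated.
6) x1 = 1 is odd — satisfied.
7) 5x8 + 2x3 = 5(17) + 2(15) = 115 — satisfied.
8) max(10, 17, 8) = 17 — satisfied.
9) x1 + x8 = 1 + 17 = 18; 18 < 19 — satisfied.

Violated: 2, 3, 5.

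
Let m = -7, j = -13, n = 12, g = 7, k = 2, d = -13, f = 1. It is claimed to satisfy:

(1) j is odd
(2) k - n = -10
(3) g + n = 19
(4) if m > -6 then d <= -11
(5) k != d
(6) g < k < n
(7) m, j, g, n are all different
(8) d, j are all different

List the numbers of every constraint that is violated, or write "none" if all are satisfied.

(1) j = -13 is odd — holds.
(2) k - n = 2 - 12 = -10 — holds.
(3) g + n = 7 + 12 = 19 — holds.
(4) m = -7, not > -6; antecedent false, conditional vacuously true — holds.
(5) k = 2, d = -13; distinct — holds.
(6) values 7, 2, 12; g = 7 is not < k = 2 — does not hold.
(7) values -7, -13, 7, 12 are pairwise distinct — holds.
(8) d = j = -13, not all different — does not hold.

Constraints 6 and 8 are violated.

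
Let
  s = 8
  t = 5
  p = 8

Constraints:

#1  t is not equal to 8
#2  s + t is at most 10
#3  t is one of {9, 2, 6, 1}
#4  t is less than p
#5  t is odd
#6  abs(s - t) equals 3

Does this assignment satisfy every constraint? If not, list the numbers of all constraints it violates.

#1 t = 5, and 5 ≠ 8 — OK.
#2 s + t = 8 + 5 = 13; 13 > 10, bound 10 not met — violated.
#3 t = 5 is not in {9, 2, 6, 1} — violated.
#4 t = 5, p = 8; 5 < 8 — OK.
#5 t = 5 is odd — OK.
#6 abs(8 - 5) = 3 — OK.

The assignment fails constraints 2, 3.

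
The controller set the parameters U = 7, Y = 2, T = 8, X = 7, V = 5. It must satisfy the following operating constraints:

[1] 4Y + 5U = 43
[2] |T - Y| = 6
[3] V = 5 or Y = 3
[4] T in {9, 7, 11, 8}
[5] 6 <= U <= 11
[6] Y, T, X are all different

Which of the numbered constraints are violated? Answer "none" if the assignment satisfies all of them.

[1] 4Y + 5U = 4(2) + 5(7) = 43 — OK.
[2] |8 - 2| = 6 — OK.
[3] V = 5 = 5 (first disjunct) — OK.
[4] T = 8 is in {9, 7, 11, 8} — OK.
[5] U = 7 lies in [6, 11] — OK.
[6] values 2, 8, 7 are pairwise distinct — OK.

All constraints are satisfied.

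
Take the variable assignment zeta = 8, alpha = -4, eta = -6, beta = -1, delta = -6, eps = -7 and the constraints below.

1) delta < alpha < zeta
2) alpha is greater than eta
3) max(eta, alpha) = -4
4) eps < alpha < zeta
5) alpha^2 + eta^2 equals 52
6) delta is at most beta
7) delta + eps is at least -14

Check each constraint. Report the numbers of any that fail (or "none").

1) values -6 < -4 < 8 — holds.
2) alpha = -4, eta = -6; -4 > -6 — holds.
3) max(-6, -4) = -4 — holds.
4) values -7 < -4 < 8 — holds.
5) alpha^2 + eta^2 = (-4)^2 + (-6)^2 = 16 + 36 = 52 — holds.
6) delta = -6, beta = -1; -6 ≤ -1 — holds.
7) delta + eps = -6 + (-7) = -13; -13 ≥ -14 — holds.

The assignment satisfies every constraint.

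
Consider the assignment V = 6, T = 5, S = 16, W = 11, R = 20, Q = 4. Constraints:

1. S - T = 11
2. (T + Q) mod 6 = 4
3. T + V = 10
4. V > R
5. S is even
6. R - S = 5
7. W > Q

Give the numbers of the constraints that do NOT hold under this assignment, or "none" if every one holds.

1. S - T = 16 - 5 = 11  true
2. T + Q = 9; 9 mod 6 = 3, not 4  false
3. T + V = 5 + 6 = 11, not 10  false
4. V = 6, R = 20; 6 ≤ 20 (want >)  false
5. S = 16 is even  true
6. R - S = 20 - 16 = 4, not 5  false
7. W = 11, Q = 4; 11 > 4  true

Constraints 2, 3, 4, and 6 do not hold.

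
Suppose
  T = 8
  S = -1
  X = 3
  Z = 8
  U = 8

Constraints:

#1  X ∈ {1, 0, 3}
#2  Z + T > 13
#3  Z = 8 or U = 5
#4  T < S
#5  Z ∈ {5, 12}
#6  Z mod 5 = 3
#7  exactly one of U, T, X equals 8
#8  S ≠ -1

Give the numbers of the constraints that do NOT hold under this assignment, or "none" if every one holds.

The assignment fails constraints 4, 5, 7, 8.

#1 X = 3 is in {1, 0, 3} — holds.
#2 Z + T = 8 + 8 = 16; 16 > 13 — holds.
#3 Z = 8 = 8 (first disjunct) — holds.
#4 T = 8, S = -1; 8 ≥ -1 (want <) — fails.
#5 Z = 8 is not in {5, 12} — fails.
#6 8 mod 5 = 3 — holds.
#7 U=8, T=8, X=3; 2 of them equal 8, not exactly one — fails.
#8 S = -1, but -1 is required to differ — fails.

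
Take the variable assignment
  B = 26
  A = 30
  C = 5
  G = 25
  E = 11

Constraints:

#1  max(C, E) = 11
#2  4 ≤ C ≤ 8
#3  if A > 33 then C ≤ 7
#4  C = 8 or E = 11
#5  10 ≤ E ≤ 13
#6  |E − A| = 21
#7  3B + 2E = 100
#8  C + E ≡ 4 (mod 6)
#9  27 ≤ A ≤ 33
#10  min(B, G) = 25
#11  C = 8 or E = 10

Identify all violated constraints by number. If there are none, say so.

Constraints 6 and 11 do not hold.

#1 max(5, 11) = 11 — holds.
#2 C = 5 lies in [4, 8] — holds.
#3 A = 30, not > 33; antecedent false, conditional vacuously true — holds.
#4 C = 5 ≠ 8, but E = 11 = 11 (second disjunct) — holds.
#5 E = 11 lies in [10, 13] — holds.
#6 |11 − 30| = 19, not 21 — fails.
#7 3B + 2E = 3(26) + 2(11) = 100 — holds.
#8 C + E = 16; 16 mod 6 = 4 — holds.
#9 A = 30 lies in [27, 33] — holds.
#10 min(26, 25) = 25 — holds.
#11 C = 5 ≠ 8 and E = 11 ≠ 10; both disjuncts false — fails.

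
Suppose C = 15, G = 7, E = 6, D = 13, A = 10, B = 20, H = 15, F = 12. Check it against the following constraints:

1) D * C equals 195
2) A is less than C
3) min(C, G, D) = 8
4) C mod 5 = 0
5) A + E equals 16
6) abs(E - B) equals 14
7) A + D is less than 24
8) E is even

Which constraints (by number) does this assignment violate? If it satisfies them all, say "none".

The assignment fails constraint 3.

1) D * C = 13 * 15 = 195 — OK.
2) A = 10, C = 15; 10 < 15 — OK.
3) min(15, 7, 13) = 7, not 8 — violated.
4) 15 mod 5 = 0 — OK.
5) A + E = 10 + 6 = 16 — OK.
6) abs(6 - 20) = 14 — OK.
7) A + D = 10 + 13 = 23; 23 < 24 — OK.
8) E = 6 is even — OK.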